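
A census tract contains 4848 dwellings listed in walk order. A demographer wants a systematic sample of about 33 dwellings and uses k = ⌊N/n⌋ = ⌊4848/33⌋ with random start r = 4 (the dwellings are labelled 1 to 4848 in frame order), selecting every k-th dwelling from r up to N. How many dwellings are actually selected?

34

k = ⌊4848/33⌋ = 146
Achieved size = ⌊(4848 − 4)/146⌋ + 1 = ⌊4844/146⌋ + 1 = 33 + 1 = 34
(last selection: 4 + 33×146 = 4822 ≤ 4848; next would be 4968 > 4848)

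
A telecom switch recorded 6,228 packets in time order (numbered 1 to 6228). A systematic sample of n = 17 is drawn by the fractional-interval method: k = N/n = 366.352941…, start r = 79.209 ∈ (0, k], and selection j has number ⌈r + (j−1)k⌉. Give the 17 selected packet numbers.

80, 446, 812, 1179, 1545, 1911, 2278, 2644, 3011, 3377, 3743, 4110, 4476, 4842, 5209, 5575, 5941

j=1: r + 0k = 79.209 → ⌈·⌉ = 80
j=2: r + 1k = 445.561941… → ⌈·⌉ = 446
j=3: r + 2k = 811.914882… → ⌈·⌉ = 812
j=4: r + 3k = 1178.267823… → ⌈·⌉ = 1179
j=5: r + 4k = 1544.620764… → ⌈·⌉ = 1545
j=6: r + 5k = 1910.973705… → ⌈·⌉ = 1911
j=7: r + 6k = 2277.326647… → ⌈·⌉ = 2278
j=8: r + 7k = 2643.679588… → ⌈·⌉ = 2644
j=9: r + 8k = 3010.032529… → ⌈·⌉ = 3011
j=10: r + 9k = 3376.385470… → ⌈·⌉ = 3377
j=11: r + 10k = 3742.738411… → ⌈·⌉ = 3743
j=12: r + 11k = 4109.091352… → ⌈·⌉ = 4110
j=13: r + 12k = 4475.444294… → ⌈·⌉ = 4476
j=14: r + 13k = 4841.797235… → ⌈·⌉ = 4842
j=15: r + 14k = 5208.150176… → ⌈·⌉ = 5209
j=16: r + 15k = 5574.503117… → ⌈·⌉ = 5575
j=17: r + 16k = 5940.856058… → ⌈·⌉ = 5941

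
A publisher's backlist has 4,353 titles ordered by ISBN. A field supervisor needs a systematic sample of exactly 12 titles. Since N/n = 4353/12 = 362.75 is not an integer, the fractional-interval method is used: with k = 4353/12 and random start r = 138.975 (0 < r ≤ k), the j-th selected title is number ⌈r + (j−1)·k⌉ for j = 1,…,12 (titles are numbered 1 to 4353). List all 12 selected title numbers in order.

139, 502, 865, 1228, 1590, 1953, 2316, 2679, 3041, 3404, 3767, 4130

j=1: r + 0k = 138.975 → ⌈·⌉ = 139
j=2: r + 1k = 501.725 → ⌈·⌉ = 502
j=3: r + 2k = 864.475 → ⌈·⌉ = 865
j=4: r + 3k = 1227.225 → ⌈·⌉ = 1228
j=5: r + 4k = 1589.975 → ⌈·⌉ = 1590
j=6: r + 5k = 1952.725 → ⌈·⌉ = 1953
j=7: r + 6k = 2315.475 → ⌈·⌉ = 2316
j=8: r + 7k = 2678.225 → ⌈·⌉ = 2679
j=9: r + 8k = 3040.975 → ⌈·⌉ = 3041
j=10: r + 9k = 3403.725 → ⌈·⌉ = 3404
j=11: r + 10k = 3766.475 → ⌈·⌉ = 3767
j=12: r + 11k = 4129.225 → ⌈·⌉ = 4130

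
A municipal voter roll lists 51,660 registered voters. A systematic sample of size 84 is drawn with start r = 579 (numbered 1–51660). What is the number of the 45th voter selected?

k = 51660/84 = 615
45th selection = r + (45−1)·k = 579 + 44×615 = 579 + 27060 = 27639

27639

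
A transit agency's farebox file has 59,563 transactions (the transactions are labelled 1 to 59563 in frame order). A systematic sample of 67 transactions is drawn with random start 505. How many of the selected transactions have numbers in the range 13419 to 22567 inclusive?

k = 59563/67 = 889
First selection ≥ 13419: 505 + ⌈(13419−505)/889⌉·889 = 505 + 15×889 = 13840
Last selection ≤ 22567: 505 + ⌊(22567−505)/889⌋·889 = 505 + 24×889 = 21841
Count = 24 − 15 + 1 = 10

10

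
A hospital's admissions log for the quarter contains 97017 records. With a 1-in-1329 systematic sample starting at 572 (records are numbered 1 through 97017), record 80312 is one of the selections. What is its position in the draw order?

k = 1329
position = (80312 − 572)/1329 + 1 = 79740/1329 + 1 = 60 + 1 = 61

61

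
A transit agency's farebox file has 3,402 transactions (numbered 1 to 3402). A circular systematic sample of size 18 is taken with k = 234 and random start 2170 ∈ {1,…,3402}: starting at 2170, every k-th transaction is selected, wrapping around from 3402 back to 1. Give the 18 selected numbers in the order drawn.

2170, 2404, 2638, 2872, 3106, 3340, 172, 406, 640, 874, 1108, 1342, 1576, 1810, 2044, 2278, 2512, 2746

Selection 1: 2170
Selection 2: 2170 + 234 = 2404
Selection 3: 2404 + 234 = 2638
Selection 4: 2638 + 234 = 2872
Selection 5: 2872 + 234 = 3106
Selection 6: 3106 + 234 = 3340
Selection 7: 3340 + 234 = 3574 → 3574 − 3402 = 172
Selection 8: 172 + 234 = 406
Selection 9: 406 + 234 = 640
Selection 10: 640 + 234 = 874
Selection 11: 874 + 234 = 1108
Selection 12: 1108 + 234 = 1342
Selection 13: 1342 + 234 = 1576
Selection 14: 1576 + 234 = 1810
Selection 15: 1810 + 234 = 2044
Selection 16: 2044 + 234 = 2278
Selection 17: 2278 + 234 = 2512
Selection 18: 2512 + 234 = 2746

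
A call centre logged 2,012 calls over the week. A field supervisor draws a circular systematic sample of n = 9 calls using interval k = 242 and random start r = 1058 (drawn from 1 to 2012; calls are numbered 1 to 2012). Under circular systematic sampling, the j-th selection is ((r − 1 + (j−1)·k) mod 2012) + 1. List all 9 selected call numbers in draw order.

Selection 1: 1058
Selection 2: 1058 + 242 = 1300
Selection 3: 1300 + 242 = 1542
Selection 4: 1542 + 242 = 1784
Selection 5: 1784 + 242 = 2026 → 2026 − 2012 = 14
Selection 6: 14 + 242 = 256
Selection 7: 256 + 242 = 498
Selection 8: 498 + 242 = 740
Selection 9: 740 + 242 = 982

1058, 1300, 1542, 1784, 14, 256, 498, 740, 982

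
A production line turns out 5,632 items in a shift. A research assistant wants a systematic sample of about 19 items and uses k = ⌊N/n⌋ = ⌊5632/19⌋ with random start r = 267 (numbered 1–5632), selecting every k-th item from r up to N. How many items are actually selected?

k = ⌊5632/19⌋ = 296
Achieved size = ⌊(5632 − 267)/296⌋ + 1 = ⌊5365/296⌋ + 1 = 18 + 1 = 19
(last selection: 267 + 18×296 = 5595 ≤ 5632; next would be 5891 > 5632)

19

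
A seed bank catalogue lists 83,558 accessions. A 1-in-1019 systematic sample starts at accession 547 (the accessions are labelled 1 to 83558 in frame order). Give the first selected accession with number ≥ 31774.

k = 1019
Steps past start: ⌈(31774 − 547)/1019⌉ = ⌈31227/1019⌉ = 31
Selected accession: 547 + 31×1019 = 32136

32136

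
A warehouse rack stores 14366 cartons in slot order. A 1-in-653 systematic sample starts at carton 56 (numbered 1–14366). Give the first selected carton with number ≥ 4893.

k = 653
Steps past start: ⌈(4893 − 56)/653⌉ = ⌈4837/653⌉ = 8
Selected carton: 56 + 8×653 = 5280

5280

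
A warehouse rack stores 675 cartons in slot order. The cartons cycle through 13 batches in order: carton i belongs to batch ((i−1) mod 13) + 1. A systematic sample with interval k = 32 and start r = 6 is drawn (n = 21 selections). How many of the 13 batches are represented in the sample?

Consecutive selections differ by k = 32, so their batch numbers differ by 32 mod 13 = 6.
gcd(32, 13) = 1, so the sample visits 13/1 = 13 distinct residues mod 13.
Start 6 is batch 6; the batches hit are 1, 2, 3, 4, 5, 6, 7, 8, 9, 10, 11, 12, 13.

13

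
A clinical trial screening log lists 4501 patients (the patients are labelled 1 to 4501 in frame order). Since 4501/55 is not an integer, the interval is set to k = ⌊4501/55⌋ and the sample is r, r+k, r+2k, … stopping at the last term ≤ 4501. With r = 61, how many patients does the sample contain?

55

k = ⌊4501/55⌋ = 81
Achieved size = ⌊(4501 − 61)/81⌋ + 1 = ⌊4440/81⌋ + 1 = 54 + 1 = 55
(last selection: 61 + 54×81 = 4435 ≤ 4501; next would be 4516 > 4501)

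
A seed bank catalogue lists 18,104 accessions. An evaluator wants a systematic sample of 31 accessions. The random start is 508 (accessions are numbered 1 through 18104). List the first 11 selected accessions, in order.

k = N/n = 18104/31 = 584
accession 1: 508
accession 2: 508 + 584 = 1092
accession 3: 1092 + 584 = 1676
accession 4: 1676 + 584 = 2260
accession 5: 2260 + 584 = 2844
accession 6: 2844 + 584 = 3428
accession 7: 3428 + 584 = 4012
accession 8: 4012 + 584 = 4596
accession 9: 4596 + 584 = 5180
accession 10: 5180 + 584 = 5764
accession 11: 5764 + 584 = 6348

508, 1092, 1676, 2260, 2844, 3428, 4012, 4596, 5180, 5764, 6348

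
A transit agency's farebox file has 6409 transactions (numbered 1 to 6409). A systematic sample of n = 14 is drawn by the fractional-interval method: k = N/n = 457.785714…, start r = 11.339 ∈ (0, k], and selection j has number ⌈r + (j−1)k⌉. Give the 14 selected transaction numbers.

12, 470, 927, 1385, 1843, 2301, 2759, 3216, 3674, 4132, 4590, 5047, 5505, 5963

j=1: r + 0k = 11.339 → ⌈·⌉ = 12
j=2: r + 1k = 469.124714… → ⌈·⌉ = 470
j=3: r + 2k = 926.910428… → ⌈·⌉ = 927
j=4: r + 3k = 1384.696142… → ⌈·⌉ = 1385
j=5: r + 4k = 1842.481857… → ⌈·⌉ = 1843
j=6: r + 5k = 2300.267571… → ⌈·⌉ = 2301
j=7: r + 6k = 2758.053285… → ⌈·⌉ = 2759
j=8: r + 7k = 3215.839 → ⌈·⌉ = 3216
j=9: r + 8k = 3673.624714… → ⌈·⌉ = 3674
j=10: r + 9k = 4131.410428… → ⌈·⌉ = 4132
j=11: r + 10k = 4589.196142… → ⌈·⌉ = 4590
j=12: r + 11k = 5046.981857… → ⌈·⌉ = 5047
j=13: r + 12k = 5504.767571… → ⌈·⌉ = 5505
j=14: r + 13k = 5962.553285… → ⌈·⌉ = 5963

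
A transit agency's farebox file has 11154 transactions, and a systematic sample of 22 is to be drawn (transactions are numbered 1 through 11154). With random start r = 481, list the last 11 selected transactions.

6058, 6565, 7072, 7579, 8086, 8593, 9100, 9607, 10114, 10621, 11128

k = N/n = 11154/22 = 507
12th selection = 481 + 11×507 = 6058
13th: 6058 + 507 = 6565
14th: 6565 + 507 = 7072
15th: 7072 + 507 = 7579
16th: 7579 + 507 = 8086
17th: 8086 + 507 = 8593
18th: 8593 + 507 = 9100
19th: 9100 + 507 = 9607
20th: 9607 + 507 = 10114
21st: 10114 + 507 = 10621
22nd: 10621 + 507 = 11128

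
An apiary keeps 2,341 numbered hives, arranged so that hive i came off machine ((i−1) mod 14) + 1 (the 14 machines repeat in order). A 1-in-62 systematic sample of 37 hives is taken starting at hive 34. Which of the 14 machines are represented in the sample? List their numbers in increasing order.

2, 4, 6, 8, 10, 12, 14

Consecutive selections differ by k = 62, so their machine numbers differ by 62 mod 14 = 6.
gcd(62, 14) = 2, so the sample visits 14/2 = 7 distinct residues mod 14.
Start 34 is machine 6; the machines hit are 2, 4, 6, 8, 10, 12, 14.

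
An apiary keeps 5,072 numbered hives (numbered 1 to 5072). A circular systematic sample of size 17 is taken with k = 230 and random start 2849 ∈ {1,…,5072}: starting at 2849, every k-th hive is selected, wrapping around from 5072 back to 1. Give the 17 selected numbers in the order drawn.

2849, 3079, 3309, 3539, 3769, 3999, 4229, 4459, 4689, 4919, 77, 307, 537, 767, 997, 1227, 1457

Selection 1: 2849
Selection 2: 2849 + 230 = 3079
Selection 3: 3079 + 230 = 3309
Selection 4: 3309 + 230 = 3539
Selection 5: 3539 + 230 = 3769
Selection 6: 3769 + 230 = 3999
Selection 7: 3999 + 230 = 4229
Selection 8: 4229 + 230 = 4459
Selection 9: 4459 + 230 = 4689
Selection 10: 4689 + 230 = 4919
Selection 11: 4919 + 230 = 5149 → 5149 − 5072 = 77
Selection 12: 77 + 230 = 307
Selection 13: 307 + 230 = 537
Selection 14: 537 + 230 = 767
Selection 15: 767 + 230 = 997
Selection 16: 997 + 230 = 1227
Selection 17: 1227 + 230 = 1457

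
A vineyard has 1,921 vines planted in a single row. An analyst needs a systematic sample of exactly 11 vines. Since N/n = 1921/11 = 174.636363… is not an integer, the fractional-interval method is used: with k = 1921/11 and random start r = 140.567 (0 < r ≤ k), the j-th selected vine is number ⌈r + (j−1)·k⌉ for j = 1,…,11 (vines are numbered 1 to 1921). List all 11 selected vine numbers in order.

141, 316, 490, 665, 840, 1014, 1189, 1364, 1538, 1713, 1887

j=1: r + 0k = 140.567 → ⌈·⌉ = 141
j=2: r + 1k = 315.203363… → ⌈·⌉ = 316
j=3: r + 2k = 489.839727… → ⌈·⌉ = 490
j=4: r + 3k = 664.476090… → ⌈·⌉ = 665
j=5: r + 4k = 839.112454… → ⌈·⌉ = 840
j=6: r + 5k = 1013.748818… → ⌈·⌉ = 1014
j=7: r + 6k = 1188.385181… → ⌈·⌉ = 1189
j=8: r + 7k = 1363.021545… → ⌈·⌉ = 1364
j=9: r + 8k = 1537.657909… → ⌈·⌉ = 1538
j=10: r + 9k = 1712.294272… → ⌈·⌉ = 1713
j=11: r + 10k = 1886.930636… → ⌈·⌉ = 1887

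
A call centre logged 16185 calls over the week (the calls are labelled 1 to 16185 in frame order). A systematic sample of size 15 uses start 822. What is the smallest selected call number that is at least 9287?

9454

k = 16185/15 = 1079
Steps past start: ⌈(9287 − 822)/1079⌉ = ⌈8465/1079⌉ = 8
Selected call: 822 + 8×1079 = 9454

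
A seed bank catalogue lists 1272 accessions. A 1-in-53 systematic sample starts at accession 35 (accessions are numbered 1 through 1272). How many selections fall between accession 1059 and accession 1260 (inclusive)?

k = 53
First selection ≥ 1059: 35 + ⌈(1059−35)/53⌉·53 = 35 + 20×53 = 1095
Last selection ≤ 1260: 35 + ⌊(1260−35)/53⌋·53 = 35 + 23×53 = 1254
Count = 23 − 20 + 1 = 4

4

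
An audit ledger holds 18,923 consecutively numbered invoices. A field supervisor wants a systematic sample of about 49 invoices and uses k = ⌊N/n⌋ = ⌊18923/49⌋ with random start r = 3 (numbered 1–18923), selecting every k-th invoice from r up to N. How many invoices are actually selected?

50

k = ⌊18923/49⌋ = 386
Achieved size = ⌊(18923 − 3)/386⌋ + 1 = ⌊18920/386⌋ + 1 = 49 + 1 = 50
(last selection: 3 + 49×386 = 18917 ≤ 18923; next would be 19303 > 18923)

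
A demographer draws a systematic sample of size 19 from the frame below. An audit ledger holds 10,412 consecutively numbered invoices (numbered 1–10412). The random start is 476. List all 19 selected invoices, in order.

k = N/n = 10412/19 = 548
invoice 1: 476
invoice 2: 476 + 548 = 1024
invoice 3: 1024 + 548 = 1572
invoice 4: 1572 + 548 = 2120
invoice 5: 2120 + 548 = 2668
invoice 6: 2668 + 548 = 3216
invoice 7: 3216 + 548 = 3764
invoice 8: 3764 + 548 = 4312
invoice 9: 4312 + 548 = 4860
invoice 10: 4860 + 548 = 5408
invoice 11: 5408 + 548 = 5956
invoice 12: 5956 + 548 = 6504
invoice 13: 6504 + 548 = 7052
invoice 14: 7052 + 548 = 7600
invoice 15: 7600 + 548 = 8148
invoice 16: 8148 + 548 = 8696
invoice 17: 8696 + 548 = 9244
invoice 18: 9244 + 548 = 9792
invoice 19: 9792 + 548 = 10340

476, 1024, 1572, 2120, 2668, 3216, 3764, 4312, 4860, 5408, 5956, 6504, 7052, 7600, 8148, 8696, 9244, 9792, 10340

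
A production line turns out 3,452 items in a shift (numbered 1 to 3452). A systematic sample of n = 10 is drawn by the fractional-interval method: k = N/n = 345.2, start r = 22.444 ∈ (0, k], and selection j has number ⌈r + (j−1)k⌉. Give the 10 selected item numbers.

j=1: r + 0k = 22.444 → ⌈·⌉ = 23
j=2: r + 1k = 367.644 → ⌈·⌉ = 368
j=3: r + 2k = 712.844 → ⌈·⌉ = 713
j=4: r + 3k = 1058.044 → ⌈·⌉ = 1059
j=5: r + 4k = 1403.244 → ⌈·⌉ = 1404
j=6: r + 5k = 1748.444 → ⌈·⌉ = 1749
j=7: r + 6k = 2093.644 → ⌈·⌉ = 2094
j=8: r + 7k = 2438.844 → ⌈·⌉ = 2439
j=9: r + 8k = 2784.044 → ⌈·⌉ = 2785
j=10: r + 9k = 3129.244 → ⌈·⌉ = 3130

23, 368, 713, 1059, 1404, 1749, 2094, 2439, 2785, 3130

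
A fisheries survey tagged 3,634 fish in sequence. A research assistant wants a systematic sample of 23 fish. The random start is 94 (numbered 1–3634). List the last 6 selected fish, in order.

k = N/n = 3634/23 = 158
18th selection = 94 + 17×158 = 2780
19th: 2780 + 158 = 2938
20th: 2938 + 158 = 3096
21st: 3096 + 158 = 3254
22nd: 3254 + 158 = 3412
23rd: 3412 + 158 = 3570

2780, 2938, 3096, 3254, 3412, 3570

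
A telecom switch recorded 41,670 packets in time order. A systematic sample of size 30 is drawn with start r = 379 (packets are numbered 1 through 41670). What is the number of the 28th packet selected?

37882

k = 41670/30 = 1389
28th selection = r + (28−1)·k = 379 + 27×1389 = 379 + 37503 = 37882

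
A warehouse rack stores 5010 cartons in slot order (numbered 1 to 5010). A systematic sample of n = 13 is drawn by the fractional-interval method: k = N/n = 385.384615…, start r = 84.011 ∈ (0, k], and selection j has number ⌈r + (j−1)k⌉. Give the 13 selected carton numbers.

85, 470, 855, 1241, 1626, 2011, 2397, 2782, 3168, 3553, 3938, 4324, 4709

j=1: r + 0k = 84.011 → ⌈·⌉ = 85
j=2: r + 1k = 469.395615… → ⌈·⌉ = 470
j=3: r + 2k = 854.780230… → ⌈·⌉ = 855
j=4: r + 3k = 1240.164846… → ⌈·⌉ = 1241
j=5: r + 4k = 1625.549461… → ⌈·⌉ = 1626
j=6: r + 5k = 2010.934076… → ⌈·⌉ = 2011
j=7: r + 6k = 2396.318692… → ⌈·⌉ = 2397
j=8: r + 7k = 2781.703307… → ⌈·⌉ = 2782
j=9: r + 8k = 3167.087923… → ⌈·⌉ = 3168
j=10: r + 9k = 3552.472538… → ⌈·⌉ = 3553
j=11: r + 10k = 3937.857153… → ⌈·⌉ = 3938
j=12: r + 11k = 4323.241769… → ⌈·⌉ = 4324
j=13: r + 12k = 4708.626384… → ⌈·⌉ = 4709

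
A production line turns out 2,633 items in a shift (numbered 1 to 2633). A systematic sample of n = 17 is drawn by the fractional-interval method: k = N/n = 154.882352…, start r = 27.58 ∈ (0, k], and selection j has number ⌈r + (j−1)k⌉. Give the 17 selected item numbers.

28, 183, 338, 493, 648, 802, 957, 1112, 1267, 1422, 1577, 1732, 1887, 2042, 2196, 2351, 2506

j=1: r + 0k = 27.58 → ⌈·⌉ = 28
j=2: r + 1k = 182.462352… → ⌈·⌉ = 183
j=3: r + 2k = 337.344705… → ⌈·⌉ = 338
j=4: r + 3k = 492.227058… → ⌈·⌉ = 493
j=5: r + 4k = 647.109411… → ⌈·⌉ = 648
j=6: r + 5k = 801.991764… → ⌈·⌉ = 802
j=7: r + 6k = 956.874117… → ⌈·⌉ = 957
j=8: r + 7k = 1111.756470… → ⌈·⌉ = 1112
j=9: r + 8k = 1266.638823… → ⌈·⌉ = 1267
j=10: r + 9k = 1421.521176… → ⌈·⌉ = 1422
j=11: r + 10k = 1576.403529… → ⌈·⌉ = 1577
j=12: r + 11k = 1731.285882… → ⌈·⌉ = 1732
j=13: r + 12k = 1886.168235… → ⌈·⌉ = 1887
j=14: r + 13k = 2041.050588… → ⌈·⌉ = 2042
j=15: r + 14k = 2195.932941… → ⌈·⌉ = 2196
j=16: r + 15k = 2350.815294… → ⌈·⌉ = 2351
j=17: r + 16k = 2505.697647… → ⌈·⌉ = 2506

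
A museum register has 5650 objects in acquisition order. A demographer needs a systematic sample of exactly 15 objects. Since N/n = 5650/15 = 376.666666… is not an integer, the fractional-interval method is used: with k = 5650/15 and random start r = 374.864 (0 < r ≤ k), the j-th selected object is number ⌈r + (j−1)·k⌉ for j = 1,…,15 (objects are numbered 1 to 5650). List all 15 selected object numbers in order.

j=1: r + 0k = 374.864 → ⌈·⌉ = 375
j=2: r + 1k = 751.530666… → ⌈·⌉ = 752
j=3: r + 2k = 1128.197333… → ⌈·⌉ = 1129
j=4: r + 3k = 1504.864 → ⌈·⌉ = 1505
j=5: r + 4k = 1881.530666… → ⌈·⌉ = 1882
j=6: r + 5k = 2258.197333… → ⌈·⌉ = 2259
j=7: r + 6k = 2634.864 → ⌈·⌉ = 2635
j=8: r + 7k = 3011.530666… → ⌈·⌉ = 3012
j=9: r + 8k = 3388.197333… → ⌈·⌉ = 3389
j=10: r + 9k = 3764.864 → ⌈·⌉ = 3765
j=11: r + 10k = 4141.530666… → ⌈·⌉ = 4142
j=12: r + 11k = 4518.197333… → ⌈·⌉ = 4519
j=13: r + 12k = 4894.864 → ⌈·⌉ = 4895
j=14: r + 13k = 5271.530666… → ⌈·⌉ = 5272
j=15: r + 14k = 5648.197333… → ⌈·⌉ = 5649

375, 752, 1129, 1505, 1882, 2259, 2635, 3012, 3389, 3765, 4142, 4519, 4895, 5272, 5649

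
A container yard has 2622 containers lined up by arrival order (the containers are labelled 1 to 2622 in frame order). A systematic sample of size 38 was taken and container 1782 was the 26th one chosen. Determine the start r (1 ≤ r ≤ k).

57

k = 2622/38 = 69
r = 1782 − (26−1)×69 = 1782 − 1725 = 57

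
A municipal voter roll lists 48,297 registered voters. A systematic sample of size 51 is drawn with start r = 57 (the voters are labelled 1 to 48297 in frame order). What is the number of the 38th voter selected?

k = 48297/51 = 947
38th selection = r + (38−1)·k = 57 + 37×947 = 57 + 35039 = 35096

35096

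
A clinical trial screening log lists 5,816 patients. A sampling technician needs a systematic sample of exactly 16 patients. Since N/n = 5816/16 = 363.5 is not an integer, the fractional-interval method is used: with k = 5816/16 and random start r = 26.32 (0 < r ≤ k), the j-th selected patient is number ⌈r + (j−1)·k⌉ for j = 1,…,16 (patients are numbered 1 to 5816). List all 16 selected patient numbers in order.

27, 390, 754, 1117, 1481, 1844, 2208, 2571, 2935, 3298, 3662, 4025, 4389, 4752, 5116, 5479

j=1: r + 0k = 26.32 → ⌈·⌉ = 27
j=2: r + 1k = 389.82 → ⌈·⌉ = 390
j=3: r + 2k = 753.32 → ⌈·⌉ = 754
j=4: r + 3k = 1116.82 → ⌈·⌉ = 1117
j=5: r + 4k = 1480.32 → ⌈·⌉ = 1481
j=6: r + 5k = 1843.82 → ⌈·⌉ = 1844
j=7: r + 6k = 2207.32 → ⌈·⌉ = 2208
j=8: r + 7k = 2570.82 → ⌈·⌉ = 2571
j=9: r + 8k = 2934.32 → ⌈·⌉ = 2935
j=10: r + 9k = 3297.82 → ⌈·⌉ = 3298
j=11: r + 10k = 3661.32 → ⌈·⌉ = 3662
j=12: r + 11k = 4024.82 → ⌈·⌉ = 4025
j=13: r + 12k = 4388.32 → ⌈·⌉ = 4389
j=14: r + 13k = 4751.82 → ⌈·⌉ = 4752
j=15: r + 14k = 5115.32 → ⌈·⌉ = 5116
j=16: r + 15k = 5478.82 → ⌈·⌉ = 5479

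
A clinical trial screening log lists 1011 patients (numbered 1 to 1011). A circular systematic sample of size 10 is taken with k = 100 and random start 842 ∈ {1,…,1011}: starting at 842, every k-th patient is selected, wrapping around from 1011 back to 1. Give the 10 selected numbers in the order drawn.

842, 942, 31, 131, 231, 331, 431, 531, 631, 731

Selection 1: 842
Selection 2: 842 + 100 = 942
Selection 3: 942 + 100 = 1042 → 1042 − 1011 = 31
Selection 4: 31 + 100 = 131
Selection 5: 131 + 100 = 231
Selection 6: 231 + 100 = 331
Selection 7: 331 + 100 = 431
Selection 8: 431 + 100 = 531
Selection 9: 531 + 100 = 631
Selection 10: 631 + 100 = 731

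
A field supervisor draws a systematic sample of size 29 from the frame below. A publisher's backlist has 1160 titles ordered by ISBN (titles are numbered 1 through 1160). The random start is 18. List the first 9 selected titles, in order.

k = N/n = 1160/29 = 40
title 1: 18
title 2: 18 + 40 = 58
title 3: 58 + 40 = 98
title 4: 98 + 40 = 138
title 5: 138 + 40 = 178
title 6: 178 + 40 = 218
title 7: 218 + 40 = 258
title 8: 258 + 40 = 298
title 9: 298 + 40 = 338

18, 58, 98, 138, 178, 218, 258, 298, 338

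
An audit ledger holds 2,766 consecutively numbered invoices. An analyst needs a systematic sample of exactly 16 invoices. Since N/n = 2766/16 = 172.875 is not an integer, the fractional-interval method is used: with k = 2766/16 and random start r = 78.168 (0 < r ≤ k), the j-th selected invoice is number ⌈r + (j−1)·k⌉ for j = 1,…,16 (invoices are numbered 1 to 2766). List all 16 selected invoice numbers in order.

79, 252, 424, 597, 770, 943, 1116, 1289, 1462, 1635, 1807, 1980, 2153, 2326, 2499, 2672

j=1: r + 0k = 78.168 → ⌈·⌉ = 79
j=2: r + 1k = 251.043 → ⌈·⌉ = 252
j=3: r + 2k = 423.918 → ⌈·⌉ = 424
j=4: r + 3k = 596.793 → ⌈·⌉ = 597
j=5: r + 4k = 769.668 → ⌈·⌉ = 770
j=6: r + 5k = 942.543 → ⌈·⌉ = 943
j=7: r + 6k = 1115.418 → ⌈·⌉ = 1116
j=8: r + 7k = 1288.293 → ⌈·⌉ = 1289
j=9: r + 8k = 1461.168 → ⌈·⌉ = 1462
j=10: r + 9k = 1634.043 → ⌈·⌉ = 1635
j=11: r + 10k = 1806.918 → ⌈·⌉ = 1807
j=12: r + 11k = 1979.793 → ⌈·⌉ = 1980
j=13: r + 12k = 2152.668 → ⌈·⌉ = 2153
j=14: r + 13k = 2325.543 → ⌈·⌉ = 2326
j=15: r + 14k = 2498.418 → ⌈·⌉ = 2499
j=16: r + 15k = 2671.293 → ⌈·⌉ = 2672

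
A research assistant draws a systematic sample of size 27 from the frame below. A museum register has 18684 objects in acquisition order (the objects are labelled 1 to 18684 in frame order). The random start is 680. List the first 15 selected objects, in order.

680, 1372, 2064, 2756, 3448, 4140, 4832, 5524, 6216, 6908, 7600, 8292, 8984, 9676, 10368

k = N/n = 18684/27 = 692
object 1: 680
object 2: 680 + 692 = 1372
object 3: 1372 + 692 = 2064
object 4: 2064 + 692 = 2756
object 5: 2756 + 692 = 3448
object 6: 3448 + 692 = 4140
object 7: 4140 + 692 = 4832
object 8: 4832 + 692 = 5524
object 9: 5524 + 692 = 6216
object 10: 6216 + 692 = 6908
object 11: 6908 + 692 = 7600
object 12: 7600 + 692 = 8292
object 13: 8292 + 692 = 8984
object 14: 8984 + 692 = 9676
object 15: 9676 + 692 = 10368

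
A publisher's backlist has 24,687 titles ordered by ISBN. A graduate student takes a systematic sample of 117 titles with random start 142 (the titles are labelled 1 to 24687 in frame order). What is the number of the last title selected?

k = 24687/117 = 211
117th selection = r + (117−1)·k = 142 + 116×211 = 142 + 24476 = 24618

24618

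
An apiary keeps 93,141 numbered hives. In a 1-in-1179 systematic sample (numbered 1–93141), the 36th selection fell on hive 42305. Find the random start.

1040

k = 1179
r = 42305 − (36−1)×1179 = 42305 − 41265 = 1040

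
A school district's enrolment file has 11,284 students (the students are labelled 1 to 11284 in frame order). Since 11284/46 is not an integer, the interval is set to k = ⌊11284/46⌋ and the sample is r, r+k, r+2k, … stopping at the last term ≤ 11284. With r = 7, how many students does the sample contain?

47

k = ⌊11284/46⌋ = 245
Achieved size = ⌊(11284 − 7)/245⌋ + 1 = ⌊11277/245⌋ + 1 = 46 + 1 = 47
(last selection: 7 + 46×245 = 11277 ≤ 11284; next would be 11522 > 11284)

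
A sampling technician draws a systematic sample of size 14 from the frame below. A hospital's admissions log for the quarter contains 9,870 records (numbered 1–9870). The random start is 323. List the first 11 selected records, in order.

k = N/n = 9870/14 = 705
record 1: 323
record 2: 323 + 705 = 1028
record 3: 1028 + 705 = 1733
record 4: 1733 + 705 = 2438
record 5: 2438 + 705 = 3143
record 6: 3143 + 705 = 3848
record 7: 3848 + 705 = 4553
record 8: 4553 + 705 = 5258
record 9: 5258 + 705 = 5963
record 10: 5963 + 705 = 6668
record 11: 6668 + 705 = 7373

323, 1028, 1733, 2438, 3143, 3848, 4553, 5258, 5963, 6668, 7373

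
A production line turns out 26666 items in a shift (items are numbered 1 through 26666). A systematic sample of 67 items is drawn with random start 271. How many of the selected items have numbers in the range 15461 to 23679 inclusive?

k = 26666/67 = 398
First selection ≥ 15461: 271 + ⌈(15461−271)/398⌉·398 = 271 + 39×398 = 15793
Last selection ≤ 23679: 271 + ⌊(23679−271)/398⌋·398 = 271 + 58×398 = 23355
Count = 58 − 39 + 1 = 20

20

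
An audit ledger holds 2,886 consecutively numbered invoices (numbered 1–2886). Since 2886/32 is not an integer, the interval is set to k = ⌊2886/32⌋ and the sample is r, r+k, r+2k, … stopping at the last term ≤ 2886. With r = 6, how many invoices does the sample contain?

k = ⌊2886/32⌋ = 90
Achieved size = ⌊(2886 − 6)/90⌋ + 1 = ⌊2880/90⌋ + 1 = 32 + 1 = 33
(last selection: 6 + 32×90 = 2886 ≤ 2886; next would be 2976 > 2886)

33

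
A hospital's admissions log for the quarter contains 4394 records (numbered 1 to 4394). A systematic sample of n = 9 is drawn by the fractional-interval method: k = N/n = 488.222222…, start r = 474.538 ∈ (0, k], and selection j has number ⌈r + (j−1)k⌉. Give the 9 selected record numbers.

475, 963, 1451, 1940, 2428, 2916, 3404, 3893, 4381

j=1: r + 0k = 474.538 → ⌈·⌉ = 475
j=2: r + 1k = 962.760222… → ⌈·⌉ = 963
j=3: r + 2k = 1450.982444… → ⌈·⌉ = 1451
j=4: r + 3k = 1939.204666… → ⌈·⌉ = 1940
j=5: r + 4k = 2427.426888… → ⌈·⌉ = 2428
j=6: r + 5k = 2915.649111… → ⌈·⌉ = 2916
j=7: r + 6k = 3403.871333… → ⌈·⌉ = 3404
j=8: r + 7k = 3892.093555… → ⌈·⌉ = 3893
j=9: r + 8k = 4380.315777… → ⌈·⌉ = 4381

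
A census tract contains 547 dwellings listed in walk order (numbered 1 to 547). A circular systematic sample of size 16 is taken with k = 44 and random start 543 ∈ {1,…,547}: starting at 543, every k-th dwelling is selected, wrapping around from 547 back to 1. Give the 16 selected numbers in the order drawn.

Selection 1: 543
Selection 2: 543 + 44 = 587 → 587 − 547 = 40
Selection 3: 40 + 44 = 84
Selection 4: 84 + 44 = 128
Selection 5: 128 + 44 = 172
Selection 6: 172 + 44 = 216
Selection 7: 216 + 44 = 260
Selection 8: 260 + 44 = 304
Selection 9: 304 + 44 = 348
Selection 10: 348 + 44 = 392
Selection 11: 392 + 44 = 436
Selection 12: 436 + 44 = 480
Selection 13: 480 + 44 = 524
Selection 14: 524 + 44 = 568 → 568 − 547 = 21
Selection 15: 21 + 44 = 65
Selection 16: 65 + 44 = 109

543, 40, 84, 128, 172, 216, 260, 304, 348, 392, 436, 480, 524, 21, 65, 109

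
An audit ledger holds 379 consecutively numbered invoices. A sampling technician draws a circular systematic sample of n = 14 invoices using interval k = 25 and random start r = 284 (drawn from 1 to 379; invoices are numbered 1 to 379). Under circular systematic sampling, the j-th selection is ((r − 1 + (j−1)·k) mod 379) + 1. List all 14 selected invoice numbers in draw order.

Selection 1: 284
Selection 2: 284 + 25 = 309
Selection 3: 309 + 25 = 334
Selection 4: 334 + 25 = 359
Selection 5: 359 + 25 = 384 → 384 − 379 = 5
Selection 6: 5 + 25 = 30
Selection 7: 30 + 25 = 55
Selection 8: 55 + 25 = 80
Selection 9: 80 + 25 = 105
Selection 10: 105 + 25 = 130
Selection 11: 130 + 25 = 155
Selection 12: 155 + 25 = 180
Selection 13: 180 + 25 = 205
Selection 14: 205 + 25 = 230

284, 309, 334, 359, 5, 30, 55, 80, 105, 130, 155, 180, 205, 230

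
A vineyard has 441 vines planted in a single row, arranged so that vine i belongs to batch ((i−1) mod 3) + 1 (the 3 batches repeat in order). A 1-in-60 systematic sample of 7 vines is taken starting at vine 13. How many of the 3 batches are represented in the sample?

Consecutive selections differ by k = 60, so their batch numbers differ by 60 mod 3 = 0.
gcd(60, 3) = 3, so the sample visits 3/3 = 1 distinct residues mod 3.
Start 13 is batch 1; the batches hit are 1.

1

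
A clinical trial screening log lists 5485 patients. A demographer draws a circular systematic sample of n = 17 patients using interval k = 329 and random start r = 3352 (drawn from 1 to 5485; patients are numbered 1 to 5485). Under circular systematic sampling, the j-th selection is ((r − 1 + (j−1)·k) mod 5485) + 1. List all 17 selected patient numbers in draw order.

3352, 3681, 4010, 4339, 4668, 4997, 5326, 170, 499, 828, 1157, 1486, 1815, 2144, 2473, 2802, 3131

Selection 1: 3352
Selection 2: 3352 + 329 = 3681
Selection 3: 3681 + 329 = 4010
Selection 4: 4010 + 329 = 4339
Selection 5: 4339 + 329 = 4668
Selection 6: 4668 + 329 = 4997
Selection 7: 4997 + 329 = 5326
Selection 8: 5326 + 329 = 5655 → 5655 − 5485 = 170
Selection 9: 170 + 329 = 499
Selection 10: 499 + 329 = 828
Selection 11: 828 + 329 = 1157
Selection 12: 1157 + 329 = 1486
Selection 13: 1486 + 329 = 1815
Selection 14: 1815 + 329 = 2144
Selection 15: 2144 + 329 = 2473
Selection 16: 2473 + 329 = 2802
Selection 17: 2802 + 329 = 3131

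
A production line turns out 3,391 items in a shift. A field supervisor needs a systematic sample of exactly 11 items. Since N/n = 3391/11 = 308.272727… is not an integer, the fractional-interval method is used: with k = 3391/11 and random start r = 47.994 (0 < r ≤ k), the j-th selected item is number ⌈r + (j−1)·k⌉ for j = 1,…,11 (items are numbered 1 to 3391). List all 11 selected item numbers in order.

j=1: r + 0k = 47.994 → ⌈·⌉ = 48
j=2: r + 1k = 356.266727… → ⌈·⌉ = 357
j=3: r + 2k = 664.539454… → ⌈·⌉ = 665
j=4: r + 3k = 972.812181… → ⌈·⌉ = 973
j=5: r + 4k = 1281.084909… → ⌈·⌉ = 1282
j=6: r + 5k = 1589.357636… → ⌈·⌉ = 1590
j=7: r + 6k = 1897.630363… → ⌈·⌉ = 1898
j=8: r + 7k = 2205.903090… → ⌈·⌉ = 2206
j=9: r + 8k = 2514.175818… → ⌈·⌉ = 2515
j=10: r + 9k = 2822.448545… → ⌈·⌉ = 2823
j=11: r + 10k = 3130.721272… → ⌈·⌉ = 3131

48, 357, 665, 973, 1282, 1590, 1898, 2206, 2515, 2823, 3131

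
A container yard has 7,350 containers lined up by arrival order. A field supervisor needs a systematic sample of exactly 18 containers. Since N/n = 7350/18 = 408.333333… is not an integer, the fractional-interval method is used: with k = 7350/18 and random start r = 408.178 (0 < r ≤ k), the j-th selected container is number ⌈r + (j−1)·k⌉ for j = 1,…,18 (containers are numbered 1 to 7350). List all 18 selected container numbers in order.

409, 817, 1225, 1634, 2042, 2450, 2859, 3267, 3675, 4084, 4492, 4900, 5309, 5717, 6125, 6534, 6942, 7350

j=1: r + 0k = 408.178 → ⌈·⌉ = 409
j=2: r + 1k = 816.511333… → ⌈·⌉ = 817
j=3: r + 2k = 1224.844666… → ⌈·⌉ = 1225
j=4: r + 3k = 1633.178 → ⌈·⌉ = 1634
j=5: r + 4k = 2041.511333… → ⌈·⌉ = 2042
j=6: r + 5k = 2449.844666… → ⌈·⌉ = 2450
j=7: r + 6k = 2858.178 → ⌈·⌉ = 2859
j=8: r + 7k = 3266.511333… → ⌈·⌉ = 3267
j=9: r + 8k = 3674.844666… → ⌈·⌉ = 3675
j=10: r + 9k = 4083.178 → ⌈·⌉ = 4084
j=11: r + 10k = 4491.511333… → ⌈·⌉ = 4492
j=12: r + 11k = 4899.844666… → ⌈·⌉ = 4900
j=13: r + 12k = 5308.178 → ⌈·⌉ = 5309
j=14: r + 13k = 5716.511333… → ⌈·⌉ = 5717
j=15: r + 14k = 6124.844666… → ⌈·⌉ = 6125
j=16: r + 15k = 6533.178 → ⌈·⌉ = 6534
j=17: r + 16k = 6941.511333… → ⌈·⌉ = 6942
j=18: r + 17k = 7349.844666… → ⌈·⌉ = 7350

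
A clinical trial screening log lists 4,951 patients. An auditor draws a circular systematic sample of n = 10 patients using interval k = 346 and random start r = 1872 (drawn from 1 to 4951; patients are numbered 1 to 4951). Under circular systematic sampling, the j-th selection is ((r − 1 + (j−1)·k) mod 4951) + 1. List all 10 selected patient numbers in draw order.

Selection 1: 1872
Selection 2: 1872 + 346 = 2218
Selection 3: 2218 + 346 = 2564
Selection 4: 2564 + 346 = 2910
Selection 5: 2910 + 346 = 3256
Selection 6: 3256 + 346 = 3602
Selection 7: 3602 + 346 = 3948
Selection 8: 3948 + 346 = 4294
Selection 9: 4294 + 346 = 4640
Selection 10: 4640 + 346 = 4986 → 4986 − 4951 = 35

1872, 2218, 2564, 2910, 3256, 3602, 3948, 4294, 4640, 35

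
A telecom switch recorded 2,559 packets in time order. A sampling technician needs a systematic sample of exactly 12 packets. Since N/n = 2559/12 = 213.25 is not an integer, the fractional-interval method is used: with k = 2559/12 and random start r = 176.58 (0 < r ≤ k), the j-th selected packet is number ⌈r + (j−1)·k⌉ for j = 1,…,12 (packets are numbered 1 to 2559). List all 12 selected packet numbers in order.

177, 390, 604, 817, 1030, 1243, 1457, 1670, 1883, 2096, 2310, 2523

j=1: r + 0k = 176.58 → ⌈·⌉ = 177
j=2: r + 1k = 389.83 → ⌈·⌉ = 390
j=3: r + 2k = 603.08 → ⌈·⌉ = 604
j=4: r + 3k = 816.33 → ⌈·⌉ = 817
j=5: r + 4k = 1029.58 → ⌈·⌉ = 1030
j=6: r + 5k = 1242.83 → ⌈·⌉ = 1243
j=7: r + 6k = 1456.08 → ⌈·⌉ = 1457
j=8: r + 7k = 1669.33 → ⌈·⌉ = 1670
j=9: r + 8k = 1882.58 → ⌈·⌉ = 1883
j=10: r + 9k = 2095.83 → ⌈·⌉ = 2096
j=11: r + 10k = 2309.08 → ⌈·⌉ = 2310
j=12: r + 11k = 2522.33 → ⌈·⌉ = 2523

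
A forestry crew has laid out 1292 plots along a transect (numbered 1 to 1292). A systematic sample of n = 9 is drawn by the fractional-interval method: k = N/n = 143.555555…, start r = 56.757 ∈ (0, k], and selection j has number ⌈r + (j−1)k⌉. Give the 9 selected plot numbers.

57, 201, 344, 488, 631, 775, 919, 1062, 1206

j=1: r + 0k = 56.757 → ⌈·⌉ = 57
j=2: r + 1k = 200.312555… → ⌈·⌉ = 201
j=3: r + 2k = 343.868111… → ⌈·⌉ = 344
j=4: r + 3k = 487.423666… → ⌈·⌉ = 488
j=5: r + 4k = 630.979222… → ⌈·⌉ = 631
j=6: r + 5k = 774.534777… → ⌈·⌉ = 775
j=7: r + 6k = 918.090333… → ⌈·⌉ = 919
j=8: r + 7k = 1061.645888… → ⌈·⌉ = 1062
j=9: r + 8k = 1205.201444… → ⌈·⌉ = 1206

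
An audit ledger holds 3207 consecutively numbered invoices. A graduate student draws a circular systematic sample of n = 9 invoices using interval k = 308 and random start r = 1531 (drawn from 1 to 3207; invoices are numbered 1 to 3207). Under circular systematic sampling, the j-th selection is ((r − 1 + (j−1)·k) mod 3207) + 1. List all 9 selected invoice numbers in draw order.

Selection 1: 1531
Selection 2: 1531 + 308 = 1839
Selection 3: 1839 + 308 = 2147
Selection 4: 2147 + 308 = 2455
Selection 5: 2455 + 308 = 2763
Selection 6: 2763 + 308 = 3071
Selection 7: 3071 + 308 = 3379 → 3379 − 3207 = 172
Selection 8: 172 + 308 = 480
Selection 9: 480 + 308 = 788

1531, 1839, 2147, 2455, 2763, 3071, 172, 480, 788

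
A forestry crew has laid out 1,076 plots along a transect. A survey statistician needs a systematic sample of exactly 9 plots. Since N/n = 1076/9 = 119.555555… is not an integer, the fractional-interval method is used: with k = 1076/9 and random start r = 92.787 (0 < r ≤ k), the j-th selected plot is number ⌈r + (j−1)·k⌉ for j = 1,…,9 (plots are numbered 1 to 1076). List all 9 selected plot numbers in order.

j=1: r + 0k = 92.787 → ⌈·⌉ = 93
j=2: r + 1k = 212.342555… → ⌈·⌉ = 213
j=3: r + 2k = 331.898111… → ⌈·⌉ = 332
j=4: r + 3k = 451.453666… → ⌈·⌉ = 452
j=5: r + 4k = 571.009222… → ⌈·⌉ = 572
j=6: r + 5k = 690.564777… → ⌈·⌉ = 691
j=7: r + 6k = 810.120333… → ⌈·⌉ = 811
j=8: r + 7k = 929.675888… → ⌈·⌉ = 930
j=9: r + 8k = 1049.231444… → ⌈·⌉ = 1050

93, 213, 332, 452, 572, 691, 811, 930, 1050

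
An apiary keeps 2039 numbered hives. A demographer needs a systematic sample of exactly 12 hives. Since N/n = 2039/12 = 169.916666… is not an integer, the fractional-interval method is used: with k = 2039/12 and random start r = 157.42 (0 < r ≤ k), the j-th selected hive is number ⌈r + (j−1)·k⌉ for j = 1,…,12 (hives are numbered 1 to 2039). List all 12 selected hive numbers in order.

158, 328, 498, 668, 838, 1008, 1177, 1347, 1517, 1687, 1857, 2027

j=1: r + 0k = 157.42 → ⌈·⌉ = 158
j=2: r + 1k = 327.336666… → ⌈·⌉ = 328
j=3: r + 2k = 497.253333… → ⌈·⌉ = 498
j=4: r + 3k = 667.17 → ⌈·⌉ = 668
j=5: r + 4k = 837.086666… → ⌈·⌉ = 838
j=6: r + 5k = 1007.003333… → ⌈·⌉ = 1008
j=7: r + 6k = 1176.92 → ⌈·⌉ = 1177
j=8: r + 7k = 1346.836666… → ⌈·⌉ = 1347
j=9: r + 8k = 1516.753333… → ⌈·⌉ = 1517
j=10: r + 9k = 1686.67 → ⌈·⌉ = 1687
j=11: r + 10k = 1856.586666… → ⌈·⌉ = 1857
j=12: r + 11k = 2026.503333… → ⌈·⌉ = 2027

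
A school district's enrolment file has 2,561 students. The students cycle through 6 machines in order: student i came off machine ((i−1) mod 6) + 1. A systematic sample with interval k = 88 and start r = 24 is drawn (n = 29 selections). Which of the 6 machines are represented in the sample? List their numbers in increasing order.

Consecutive selections differ by k = 88, so their machine numbers differ by 88 mod 6 = 4.
gcd(88, 6) = 2, so the sample visits 6/2 = 3 distinct residues mod 6.
Start 24 is machine 6; the machines hit are 2, 4, 6.

2, 4, 6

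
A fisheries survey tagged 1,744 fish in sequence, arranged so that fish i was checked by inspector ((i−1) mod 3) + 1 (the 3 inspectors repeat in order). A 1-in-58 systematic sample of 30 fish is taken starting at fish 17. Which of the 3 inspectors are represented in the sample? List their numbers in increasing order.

1, 2, 3

Consecutive selections differ by k = 58, so their inspector numbers differ by 58 mod 3 = 1.
gcd(58, 3) = 1, so the sample visits 3/1 = 3 distinct residues mod 3.
Start 17 is inspector 2; the inspectors hit are 1, 2, 3.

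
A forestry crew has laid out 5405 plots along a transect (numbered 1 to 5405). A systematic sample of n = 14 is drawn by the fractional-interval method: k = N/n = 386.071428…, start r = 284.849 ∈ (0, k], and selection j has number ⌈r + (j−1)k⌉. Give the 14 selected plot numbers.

285, 671, 1057, 1444, 1830, 2216, 2602, 2988, 3374, 3760, 4146, 4532, 4918, 5304

j=1: r + 0k = 284.849 → ⌈·⌉ = 285
j=2: r + 1k = 670.920428… → ⌈·⌉ = 671
j=3: r + 2k = 1056.991857… → ⌈·⌉ = 1057
j=4: r + 3k = 1443.063285… → ⌈·⌉ = 1444
j=5: r + 4k = 1829.134714… → ⌈·⌉ = 1830
j=6: r + 5k = 2215.206142… → ⌈·⌉ = 2216
j=7: r + 6k = 2601.277571… → ⌈·⌉ = 2602
j=8: r + 7k = 2987.349 → ⌈·⌉ = 2988
j=9: r + 8k = 3373.420428… → ⌈·⌉ = 3374
j=10: r + 9k = 3759.491857… → ⌈·⌉ = 3760
j=11: r + 10k = 4145.563285… → ⌈·⌉ = 4146
j=12: r + 11k = 4531.634714… → ⌈·⌉ = 4532
j=13: r + 12k = 4917.706142… → ⌈·⌉ = 4918
j=14: r + 13k = 5303.777571… → ⌈·⌉ = 5304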